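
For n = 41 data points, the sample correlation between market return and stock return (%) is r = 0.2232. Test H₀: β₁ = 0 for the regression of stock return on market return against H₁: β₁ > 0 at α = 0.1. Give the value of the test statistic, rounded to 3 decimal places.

t = 1.430

t = r·√(n − 2)/√(1 − r²) = 0.2232·√39/√0.950182 = 1.430.
df = n − 2 = 39.
One-sided p ≈ 0.0803, which is < 0.1, so reject H₀.
There is evidence of a linear association between market return and stock return.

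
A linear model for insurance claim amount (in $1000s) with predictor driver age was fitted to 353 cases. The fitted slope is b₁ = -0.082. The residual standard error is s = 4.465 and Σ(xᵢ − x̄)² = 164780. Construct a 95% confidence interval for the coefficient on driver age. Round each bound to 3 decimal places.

SE(b₁) = s/√Sₓₓ = 4.465/√164780 = 0.0109994.
df = n − 2 = 351.
t* = t_{0.025, 351} = 1.966746.
Margin = t* × SE = 1.966746 × 0.0109994 = 0.02163.
CI: -0.082 ± 0.02163 → (-0.104, -0.060).
With 95% confidence, each one-unit increase in driver age is associated with a change of between -0.104 and -0.060 $1000s in insurance claim amount.

(-0.104, -0.060)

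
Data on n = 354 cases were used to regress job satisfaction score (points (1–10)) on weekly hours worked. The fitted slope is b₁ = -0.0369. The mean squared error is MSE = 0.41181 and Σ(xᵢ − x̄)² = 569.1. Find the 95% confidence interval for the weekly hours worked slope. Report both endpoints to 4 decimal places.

(-0.0898, 0.0160)

SE(b₁) = √(MSE/Sₓₓ) = √(0.41181/569.1) = 0.0269001.
df = n − 2 = 352.
t* = t_{0.025, 352} = 1.966726.
Margin = t* × SE = 1.966726 × 0.0269001 = 0.052905.
CI: -0.0369 ± 0.052905 → (-0.0898, 0.0160).
With 95% confidence, each one-unit increase in weekly hours worked is associated with a change of between -0.0898 and 0.0160 points (1–10) in job satisfaction score.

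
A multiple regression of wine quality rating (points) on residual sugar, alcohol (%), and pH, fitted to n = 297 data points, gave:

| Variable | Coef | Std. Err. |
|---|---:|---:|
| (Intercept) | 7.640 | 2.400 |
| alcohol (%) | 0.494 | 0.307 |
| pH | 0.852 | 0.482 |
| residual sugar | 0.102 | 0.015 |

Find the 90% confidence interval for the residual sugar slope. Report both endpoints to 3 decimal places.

(0.077, 0.127)

Read off: b = 0.102, SE = 0.015 for residual sugar.
df = n − k − 1 = 297 − 3 − 1 = 293.
t* = t_{0.05, 293} = 1.650071.
Margin = t* × SE = 1.650071 × 0.015 = 0.02475.
CI: 0.102 ± 0.02475 → (0.077, 0.127).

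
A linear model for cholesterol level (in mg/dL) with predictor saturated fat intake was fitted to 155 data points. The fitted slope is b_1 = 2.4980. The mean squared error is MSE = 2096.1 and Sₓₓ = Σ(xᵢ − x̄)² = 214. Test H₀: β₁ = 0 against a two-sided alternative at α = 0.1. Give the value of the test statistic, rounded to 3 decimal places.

t = 0.798

SE(b_1) = √(MSE/Sₓₓ) = √(2096.1/214) = 3.12967.
t = 2.4980 / 3.12967 = 0.798.
df = n − 2 = 153.
Two-sided p ≈ 0.4260, which is ≥ 0.1, so fail to reject H₀.
The data do not give significant evidence of an association between saturated fat intake and cholesterol level.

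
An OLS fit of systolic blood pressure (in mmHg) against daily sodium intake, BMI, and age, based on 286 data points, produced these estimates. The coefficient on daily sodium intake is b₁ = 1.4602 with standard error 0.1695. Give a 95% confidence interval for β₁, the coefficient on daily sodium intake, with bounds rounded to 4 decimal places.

df = n − k − 1 = 286 − 3 − 1 = 282.
t* = t_{0.025, 282} = 1.968412.
Margin = t* × SE = 1.968412 × 0.1695 = 0.333646.
CI: 1.4602 ± 0.333646 → (1.1266, 1.7938).
With 95% confidence, each one-unit increase in daily sodium intake is associated with a change of between 1.1266 and 1.7938 mmHg in systolic blood pressure, holding the other predictors fixed.

(1.1266, 1.7938)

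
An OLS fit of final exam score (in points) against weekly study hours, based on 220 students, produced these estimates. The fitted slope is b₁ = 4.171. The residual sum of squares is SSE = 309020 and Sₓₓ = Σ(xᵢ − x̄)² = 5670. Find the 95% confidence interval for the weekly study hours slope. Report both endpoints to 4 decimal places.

MSE = SSE/(n − 2) = 309020/218 = 1417.52.
SE(b₁) = √(MSE/Sₓₓ) = √(1417.52/5670) = 0.500004.
df = n − 2 = 218.
t* = t_{0.025, 218} = 1.970906.
Margin = t* × SE = 1.970906 × 0.500004 = 0.985461.
CI: 4.171 ± 0.985461 → (3.1855, 5.1565).
With 95% confidence, each one-unit increase in weekly study hours is associated with a change of between 3.1855 and 5.1565 points in final exam score.

(3.1855, 5.1565)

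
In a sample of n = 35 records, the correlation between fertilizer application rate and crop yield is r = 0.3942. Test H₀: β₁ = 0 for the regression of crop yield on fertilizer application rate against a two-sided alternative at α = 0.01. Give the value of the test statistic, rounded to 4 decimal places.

t = 2.4640

t = r·√(n − 2)/√(1 − r²) = 0.3942·√33/√0.844606 = 2.4640.
df = n − 2 = 33.
Two-sided p ≈ 0.0191, which is ≥ 0.01, so fail to reject H₀.
The data do not give significant evidence of a linear association between fertilizer application rate and crop yield.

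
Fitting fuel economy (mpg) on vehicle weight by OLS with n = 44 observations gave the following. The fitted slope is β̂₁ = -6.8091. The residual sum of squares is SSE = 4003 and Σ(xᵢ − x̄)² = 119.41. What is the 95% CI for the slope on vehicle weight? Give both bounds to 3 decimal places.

(-8.612, -5.006)

MSE = SSE/(n − 2) = 4003/42 = 95.3095.
SE(β̂₁) = √(MSE/Sₓₓ) = √(95.3095/119.41) = 0.893404.
df = n − 2 = 42.
t* = t_{0.025, 42} = 2.018082.
Margin = t* × SE = 2.018082 × 0.893404 = 1.80296.
CI: -6.8091 ± 1.80296 → (-8.612, -5.006).
With 95% confidence, each one-unit increase in vehicle weight is associated with a change of between -8.612 and -5.006 mpg in fuel economy.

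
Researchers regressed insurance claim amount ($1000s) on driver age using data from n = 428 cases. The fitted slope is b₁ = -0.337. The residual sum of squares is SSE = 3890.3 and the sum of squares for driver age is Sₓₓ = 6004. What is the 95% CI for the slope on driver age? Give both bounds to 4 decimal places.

(-0.4137, -0.2603)

MSE = SSE/(n − 2) = 3890.3/426 = 9.13216.
SE(b₁) = √(MSE/Sₓₓ) = √(9.13216/6004) = 0.0390002.
df = n − 2 = 426.
t* = t_{0.025, 426} = 1.965548.
Margin = t* × SE = 1.965548 × 0.0390002 = 0.076657.
CI: -0.337 ± 0.076657 → (-0.4137, -0.2603).
With 95% confidence, each one-unit increase in driver age is associated with a change of between -0.4137 and -0.2603 $1000s in insurance claim amount.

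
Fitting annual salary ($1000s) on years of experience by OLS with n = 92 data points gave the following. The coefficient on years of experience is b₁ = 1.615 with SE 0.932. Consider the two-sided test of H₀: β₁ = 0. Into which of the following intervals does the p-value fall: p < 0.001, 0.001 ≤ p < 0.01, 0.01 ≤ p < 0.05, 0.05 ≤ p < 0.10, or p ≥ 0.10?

t = 1.615 / 0.932 = 1.733.
df = n − 2 = 92 − 2 = 90.
Two-sided p = 2·P(T_{90} > |t|) ≈ 0.0866.
So 0.05 ≤ p < 0.10.

0.05 ≤ p < 0.10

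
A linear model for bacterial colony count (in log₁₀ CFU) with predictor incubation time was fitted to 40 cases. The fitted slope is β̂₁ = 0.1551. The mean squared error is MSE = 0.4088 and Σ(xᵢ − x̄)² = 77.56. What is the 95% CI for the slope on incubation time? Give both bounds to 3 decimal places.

(0.008, 0.302)

SE(β̂₁) = √(MSE/Sₓₓ) = √(0.4088/77.56) = 0.0726.
df = n − 2 = 38.
t* = t_{0.025, 38} = 2.024394.
Margin = t* × SE = 2.024394 × 0.0726 = 0.14697.
CI: 0.1551 ± 0.14697 → (0.008, 0.302).
With 95% confidence, each one-unit increase in incubation time is associated with a change of between 0.008 and 0.302 log₁₀ CFU in bacterial colony count.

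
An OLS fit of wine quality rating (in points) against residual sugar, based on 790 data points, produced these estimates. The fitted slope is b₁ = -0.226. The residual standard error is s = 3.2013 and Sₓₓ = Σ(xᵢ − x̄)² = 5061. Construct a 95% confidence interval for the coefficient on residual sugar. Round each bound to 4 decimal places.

SE(b₁) = s/√Sₓₓ = 3.2013/√5061 = 0.0449996.
df = n − 2 = 788.
t* = t_{0.025, 788} = 1.962979.
Margin = t* × SE = 1.962979 × 0.0449996 = 0.088333.
CI: -0.226 ± 0.088333 → (-0.3143, -0.1377).
With 95% confidence, each one-unit increase in residual sugar is associated with a change of between -0.3143 and -0.1377 points in wine quality rating.

(-0.3143, -0.1377)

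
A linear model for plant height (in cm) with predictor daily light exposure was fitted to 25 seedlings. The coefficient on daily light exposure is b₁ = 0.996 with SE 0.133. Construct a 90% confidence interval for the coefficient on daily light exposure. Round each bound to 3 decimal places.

(0.768, 1.224)

df = n − 2 = 25 − 2 = 23.
t* = t_{0.05, 23} = 1.713872.
Margin = t* × SE = 1.713872 × 0.133 = 0.22794.
CI: 0.996 ± 0.22794 → (0.768, 1.224).
With 90% confidence, each one-unit increase in daily light exposure is associated with a change of between 0.768 and 1.224 cm in plant height.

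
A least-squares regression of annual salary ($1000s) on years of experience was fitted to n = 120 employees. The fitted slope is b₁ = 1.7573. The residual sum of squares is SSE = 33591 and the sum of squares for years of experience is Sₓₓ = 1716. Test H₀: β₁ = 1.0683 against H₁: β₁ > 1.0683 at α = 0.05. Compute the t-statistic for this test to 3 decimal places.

t = 1.692

MSE = SSE/(n − 2) = 33591/118 = 284.669.
SE(b₁) = √(MSE/Sₓₓ) = √(284.669/1716) = 0.407298.
t = (1.7573 − 1.0683) / 0.407298 = 1.692.
df = n − 2 = 118.
One-sided p ≈ 0.0467, which is < 0.05, so reject H₀.
There is evidence that the true slope on years of experience exceeds 1.0683 $1000s per unit.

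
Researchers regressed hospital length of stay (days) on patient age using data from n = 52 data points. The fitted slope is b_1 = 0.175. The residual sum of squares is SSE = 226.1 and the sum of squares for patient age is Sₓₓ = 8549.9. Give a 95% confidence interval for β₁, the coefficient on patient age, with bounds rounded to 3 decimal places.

(0.129, 0.221)

MSE = SSE/(n − 2) = 226.1/50 = 4.522.
SE(b_1) = √(MSE/Sₓₓ) = √(4.522/8549.9) = 0.0229977.
df = n − 2 = 50.
t* = t_{0.025, 50} = 2.008559.
Margin = t* × SE = 2.008559 × 0.0229977 = 0.04619.
CI: 0.175 ± 0.04619 → (0.129, 0.221).
With 95% confidence, each one-unit increase in patient age is associated with a change of between 0.129 and 0.221 days in hospital length of stay.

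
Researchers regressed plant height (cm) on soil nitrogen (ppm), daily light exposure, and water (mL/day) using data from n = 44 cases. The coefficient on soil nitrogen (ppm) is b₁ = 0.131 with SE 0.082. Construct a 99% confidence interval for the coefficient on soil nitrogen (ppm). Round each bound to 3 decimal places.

(-0.091, 0.353)

df = n − k − 1 = 44 − 3 − 1 = 40.
t* = t_{0.005, 40} = 2.704459.
Margin = t* × SE = 2.704459 × 0.082 = 0.22177.
CI: 0.131 ± 0.22177 → (-0.091, 0.353).
With 99% confidence, each one-unit increase in soil nitrogen (ppm) is associated with a change of between -0.091 and 0.353 cm in plant height, holding the other predictors fixed.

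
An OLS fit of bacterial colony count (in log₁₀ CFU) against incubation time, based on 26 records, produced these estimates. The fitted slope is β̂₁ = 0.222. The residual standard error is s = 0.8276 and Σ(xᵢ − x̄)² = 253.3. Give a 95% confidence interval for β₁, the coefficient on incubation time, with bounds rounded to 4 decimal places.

(0.1147, 0.3293)

SE(β̂₁) = s/√Sₓₓ = 0.8276/√253.3 = 0.0519999.
df = n − 2 = 24.
t* = t_{0.025, 24} = 2.063899.
Margin = t* × SE = 2.063899 × 0.0519999 = 0.107323.
CI: 0.222 ± 0.107323 → (0.1147, 0.3293).
With 95% confidence, each one-unit increase in incubation time is associated with a change of between 0.1147 and 0.3293 log₁₀ CFU in bacterial colony count.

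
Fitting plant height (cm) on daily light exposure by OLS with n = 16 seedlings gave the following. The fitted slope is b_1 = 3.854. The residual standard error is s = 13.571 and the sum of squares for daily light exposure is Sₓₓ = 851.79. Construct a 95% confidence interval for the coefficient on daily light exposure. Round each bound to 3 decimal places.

SE(b_1) = s/√Sₓₓ = 13.571/√851.79 = 0.464992.
df = n − 2 = 14.
t* = t_{0.025, 14} = 2.144787.
Margin = t* × SE = 2.144787 × 0.464992 = 0.99731.
CI: 3.854 ± 0.99731 → (2.857, 4.851).
With 95% confidence, each one-unit increase in daily light exposure is associated with a change of between 2.857 and 4.851 cm in plant height.

(2.857, 4.851)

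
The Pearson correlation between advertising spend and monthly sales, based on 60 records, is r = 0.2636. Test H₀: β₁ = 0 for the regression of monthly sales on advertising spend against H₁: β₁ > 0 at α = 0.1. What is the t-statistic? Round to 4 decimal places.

t = r·√(n − 2)/√(1 − r²) = 0.2636·√58/√0.930515 = 2.0811.
df = n − 2 = 58.
One-sided p ≈ 0.0209, which is < 0.1, so reject H₀.
There is evidence of a linear association between advertising spend and monthly sales.

t = 2.0811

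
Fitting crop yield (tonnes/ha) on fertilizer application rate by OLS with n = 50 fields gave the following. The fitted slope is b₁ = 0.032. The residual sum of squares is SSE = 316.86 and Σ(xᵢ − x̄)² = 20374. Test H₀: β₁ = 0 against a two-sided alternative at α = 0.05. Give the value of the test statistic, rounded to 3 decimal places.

MSE = SSE/(n − 2) = 316.86/48 = 6.60125.
SE(b₁) = √(MSE/Sₓₓ) = √(6.60125/20374) = 0.0180001.
t = 0.032 / 0.0180001 = 1.778.
df = n − 2 = 48.
Two-sided p ≈ 0.0818, which is ≥ 0.05, so fail to reject H₀.
The data do not give significant evidence of an association between fertilizer application rate and crop yield.

t = 1.778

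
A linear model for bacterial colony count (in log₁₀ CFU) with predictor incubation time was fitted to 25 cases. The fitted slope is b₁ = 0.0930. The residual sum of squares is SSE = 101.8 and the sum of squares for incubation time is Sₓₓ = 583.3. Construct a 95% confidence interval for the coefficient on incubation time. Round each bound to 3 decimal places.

(-0.087, 0.273)

MSE = SSE/(n − 2) = 101.8/23 = 4.42609.
SE(b₁) = √(MSE/Sₓₓ) = √(4.42609/583.3) = 0.0871092.
df = n − 2 = 23.
t* = t_{0.025, 23} = 2.068658.
Margin = t* × SE = 2.068658 × 0.0871092 = 0.18020.
CI: 0.0930 ± 0.18020 → (-0.087, 0.273).
With 95% confidence, each one-unit increase in incubation time is associated with a change of between -0.087 and 0.273 log₁₀ CFU in bacterial colony count.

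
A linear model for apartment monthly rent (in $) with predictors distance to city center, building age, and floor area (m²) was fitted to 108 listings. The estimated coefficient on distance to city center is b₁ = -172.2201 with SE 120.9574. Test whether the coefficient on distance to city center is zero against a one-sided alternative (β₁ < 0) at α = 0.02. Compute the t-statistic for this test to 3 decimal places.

H₀: β₁ = 0 vs H₁: β₁ < 0.
t = (b₁ − β₁⁰)/SE = -172.2201 / 120.9574 = -1.424.
df = n − k − 1 = 108 − 3 − 1 = 104.
One-sided p ≈ 0.0787, which is ≥ 0.02, so fail to reject H₀.
The data do not give significant evidence that the true slope on distance to city center is negative, holding the other predictors fixed.

t = -1.424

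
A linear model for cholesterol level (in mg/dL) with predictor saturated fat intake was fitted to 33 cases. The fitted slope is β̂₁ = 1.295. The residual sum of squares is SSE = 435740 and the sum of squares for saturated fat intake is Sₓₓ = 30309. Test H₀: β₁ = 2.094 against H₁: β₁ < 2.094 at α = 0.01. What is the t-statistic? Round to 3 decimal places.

t = -1.173

MSE = SSE/(n − 2) = 435740/31 = 14056.1.
SE(β̂₁) = √(MSE/Sₓₓ) = √(14056.1/30309) = 0.681.
t = (1.295 − 2.094) / 0.681 = -1.173.
df = n − 2 = 31.
One-sided p ≈ 0.1248, which is ≥ 0.01, so fail to reject H₀.
The data do not give significant evidence that the true slope on saturated fat intake is below 2.094 mg/dL per unit.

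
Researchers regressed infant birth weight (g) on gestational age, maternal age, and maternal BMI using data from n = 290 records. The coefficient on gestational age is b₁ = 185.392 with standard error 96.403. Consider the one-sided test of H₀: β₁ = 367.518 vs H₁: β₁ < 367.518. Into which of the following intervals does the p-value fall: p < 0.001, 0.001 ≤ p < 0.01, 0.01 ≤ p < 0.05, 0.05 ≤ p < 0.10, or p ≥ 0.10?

0.01 ≤ p < 0.05

t = (185.392 − 367.518) / 96.403 = -1.889.
df = n − k − 1 = 290 − 3 − 1 = 286.
One-sided p = P(T_{286} < t) ≈ 0.0299.
So 0.01 ≤ p < 0.05.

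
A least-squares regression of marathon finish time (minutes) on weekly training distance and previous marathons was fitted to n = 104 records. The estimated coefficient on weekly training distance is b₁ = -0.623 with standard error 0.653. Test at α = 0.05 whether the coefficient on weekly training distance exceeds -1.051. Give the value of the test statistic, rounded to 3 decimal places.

H₀: β₁ = -1.051 vs H₁: β₁ > -1.051.
t = (b₁ − β₁⁰)/SE = (-0.623 − (-1.051)) / 0.653 = 0.655.
df = n − k − 1 = 104 − 2 − 1 = 101.
One-sided p ≈ 0.2568, which is ≥ 0.05, so fail to reject H₀.
The data do not give significant evidence that the true slope on weekly training distance exceeds -1.051 minutes per unit, holding the other predictors fixed.

t = 0.655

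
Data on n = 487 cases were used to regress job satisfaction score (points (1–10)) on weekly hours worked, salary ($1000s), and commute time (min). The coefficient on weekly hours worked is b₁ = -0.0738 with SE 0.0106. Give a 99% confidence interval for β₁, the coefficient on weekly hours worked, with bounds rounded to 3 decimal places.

df = n − k − 1 = 487 − 3 − 1 = 483.
t* = t_{0.005, 483} = 2.586046.
Margin = t* × SE = 2.586046 × 0.0106 = 0.02741.
CI: -0.0738 ± 0.02741 → (-0.101, -0.046).
With 99% confidence, each one-unit increase in weekly hours worked is associated with a change of between -0.101 and -0.046 points (1–10) in job satisfaction score, holding the other predictors fixed.

(-0.101, -0.046)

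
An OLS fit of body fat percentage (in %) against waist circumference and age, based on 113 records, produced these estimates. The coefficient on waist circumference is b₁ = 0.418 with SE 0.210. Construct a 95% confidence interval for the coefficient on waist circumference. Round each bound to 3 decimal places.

df = n − k − 1 = 113 − 2 − 1 = 110.
t* = t_{0.025, 110} = 1.981765.
Margin = t* × SE = 1.981765 × 0.210 = 0.41617.
CI: 0.418 ± 0.41617 → (0.002, 0.834).
With 95% confidence, each one-unit increase in waist circumference is associated with a change of between 0.002 and 0.834 % in body fat percentage, holding the other predictors fixed.

(0.002, 0.834)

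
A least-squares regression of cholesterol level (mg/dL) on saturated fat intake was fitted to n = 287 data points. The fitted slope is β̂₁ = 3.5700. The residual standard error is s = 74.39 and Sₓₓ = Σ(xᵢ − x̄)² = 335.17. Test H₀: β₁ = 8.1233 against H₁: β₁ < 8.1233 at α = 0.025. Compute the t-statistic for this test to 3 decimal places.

t = -1.121

SE(β̂₁) = s/√Sₓₓ = 74.39/√335.17 = 4.06333.
t = (3.5700 − 8.1233) / 4.06333 = -1.121.
df = n − 2 = 285.
One-sided p ≈ 0.1317, which is ≥ 0.025, so fail to reject H₀.
The data do not give significant evidence that the true slope on saturated fat intake is below 8.1233 mg/dL per unit.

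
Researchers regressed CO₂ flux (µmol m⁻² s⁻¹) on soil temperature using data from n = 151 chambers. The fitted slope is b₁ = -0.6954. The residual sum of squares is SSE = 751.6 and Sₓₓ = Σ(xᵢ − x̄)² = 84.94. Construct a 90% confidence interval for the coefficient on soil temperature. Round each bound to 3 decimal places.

MSE = SSE/(n − 2) = 751.6/149 = 5.0443.
SE(b₁) = √(MSE/Sₓₓ) = √(5.0443/84.94) = 0.243694.
df = n − 2 = 149.
t* = t_{0.05, 149} = 1.655145.
Margin = t* × SE = 1.655145 × 0.243694 = 0.40335.
CI: -0.6954 ± 0.40335 → (-1.099, -0.292).
With 90% confidence, each one-unit increase in soil temperature is associated with a change of between -1.099 and -0.292 µmol m⁻² s⁻¹ in CO₂ flux.

(-1.099, -0.292)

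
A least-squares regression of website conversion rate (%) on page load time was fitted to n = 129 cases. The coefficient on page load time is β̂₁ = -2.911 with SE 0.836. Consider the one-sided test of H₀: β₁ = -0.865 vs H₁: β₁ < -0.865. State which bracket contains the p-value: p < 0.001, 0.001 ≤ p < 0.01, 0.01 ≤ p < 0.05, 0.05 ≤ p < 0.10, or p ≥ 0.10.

0.001 ≤ p < 0.01

t = (-2.911 − (-0.865)) / 0.836 = -2.447.
df = n − 2 = 129 − 2 = 127.
One-sided p = P(T_{127} < t) ≈ 0.0079.
So 0.001 ≤ p < 0.01.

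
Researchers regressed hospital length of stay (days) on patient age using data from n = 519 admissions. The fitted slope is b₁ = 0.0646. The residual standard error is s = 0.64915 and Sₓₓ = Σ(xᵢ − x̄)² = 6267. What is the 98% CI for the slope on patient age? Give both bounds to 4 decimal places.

SE(b₁) = s/√Sₓₓ = 0.64915/√6267 = 0.00820003.
df = n − 2 = 517.
t* = t_{0.01, 517} = 2.333582.
Margin = t* × SE = 2.333582 × 0.00820003 = 0.019135.
CI: 0.0646 ± 0.019135 → (0.0455, 0.0837).
With 98% confidence, each one-unit increase in patient age is associated with a change of between 0.0455 and 0.0837 days in hospital length of stay.

(0.0455, 0.0837)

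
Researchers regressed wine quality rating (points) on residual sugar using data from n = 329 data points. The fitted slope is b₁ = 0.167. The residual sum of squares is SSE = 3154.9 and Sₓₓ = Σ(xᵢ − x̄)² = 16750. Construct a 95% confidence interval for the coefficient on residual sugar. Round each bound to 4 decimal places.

(0.1198, 0.2142)

MSE = SSE/(n − 2) = 3154.9/327 = 9.64801.
SE(b₁) = √(MSE/Sₓₓ) = √(9.64801/16750) = 0.024.
df = n − 2 = 327.
t* = t_{0.025, 327} = 1.967245.
Margin = t* × SE = 1.967245 × 0.024 = 0.047214.
CI: 0.167 ± 0.047214 → (0.1198, 0.2142).
With 95% confidence, each one-unit increase in residual sugar is associated with a change of between 0.1198 and 0.2142 points in wine quality rating.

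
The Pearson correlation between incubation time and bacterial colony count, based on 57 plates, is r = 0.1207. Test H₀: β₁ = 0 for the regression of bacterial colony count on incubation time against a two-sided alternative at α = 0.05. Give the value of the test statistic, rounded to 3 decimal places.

t = r·√(n − 2)/√(1 − r²) = 0.1207·√55/√0.985432 = 0.902.
df = n − 2 = 55.
Two-sided p ≈ 0.3711, which is ≥ 0.05, so fail to reject H₀.
The data do not give significant evidence of a linear association between incubation time and bacterial colony count.

t = 0.902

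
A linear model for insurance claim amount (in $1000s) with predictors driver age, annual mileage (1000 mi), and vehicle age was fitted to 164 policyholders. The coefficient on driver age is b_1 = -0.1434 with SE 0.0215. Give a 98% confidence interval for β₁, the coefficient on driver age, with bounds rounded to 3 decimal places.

df = n − k − 1 = 164 − 3 − 1 = 160.
t* = t_{0.01, 160} = 2.34988.
Margin = t* × SE = 2.34988 × 0.0215 = 0.05052.
CI: -0.1434 ± 0.05052 → (-0.194, -0.093).
With 98% confidence, each one-unit increase in driver age is associated with a change of between -0.194 and -0.093 $1000s in insurance claim amount, holding the other predictors fixed.

(-0.194, -0.093)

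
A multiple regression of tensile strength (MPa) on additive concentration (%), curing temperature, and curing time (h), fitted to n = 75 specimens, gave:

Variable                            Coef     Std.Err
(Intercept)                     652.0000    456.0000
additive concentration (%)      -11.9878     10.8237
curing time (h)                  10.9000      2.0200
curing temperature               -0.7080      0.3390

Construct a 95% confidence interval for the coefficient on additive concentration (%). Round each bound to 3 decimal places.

Read off: b = -11.9878, SE = 10.8237 for additive concentration (%).
df = n − k − 1 = 75 − 3 − 1 = 71.
t* = t_{0.025, 71} = 1.993943.
Margin = t* × SE = 1.993943 × 10.8237 = 21.58184.
CI: -11.9878 ± 21.58184 → (-33.570, 9.594).

(-33.570, 9.594)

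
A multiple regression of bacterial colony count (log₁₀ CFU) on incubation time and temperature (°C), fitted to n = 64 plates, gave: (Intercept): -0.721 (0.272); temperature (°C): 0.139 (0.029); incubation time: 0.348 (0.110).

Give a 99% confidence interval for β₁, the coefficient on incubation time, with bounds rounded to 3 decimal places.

(0.056, 0.640)

Read off: b = 0.348, SE = 0.110 for incubation time.
df = n − k − 1 = 64 − 2 − 1 = 61.
t* = t_{0.005, 61} = 2.658857.
Margin = t* × SE = 2.658857 × 0.110 = 0.29247.
CI: 0.348 ± 0.29247 → (0.056, 0.640).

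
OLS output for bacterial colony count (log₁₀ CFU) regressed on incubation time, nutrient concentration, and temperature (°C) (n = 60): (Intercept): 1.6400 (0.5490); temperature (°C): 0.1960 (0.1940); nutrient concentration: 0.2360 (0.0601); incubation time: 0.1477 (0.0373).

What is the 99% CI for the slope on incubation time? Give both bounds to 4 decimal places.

(0.0482, 0.2472)

Read off: b = 0.1477, SE = 0.0373 for incubation time.
df = n − k − 1 = 60 − 3 − 1 = 56.
t* = t_{0.005, 56} = 2.666512.
Margin = t* × SE = 2.666512 × 0.0373 = 0.099461.
CI: 0.1477 ± 0.099461 → (0.0482, 0.2472).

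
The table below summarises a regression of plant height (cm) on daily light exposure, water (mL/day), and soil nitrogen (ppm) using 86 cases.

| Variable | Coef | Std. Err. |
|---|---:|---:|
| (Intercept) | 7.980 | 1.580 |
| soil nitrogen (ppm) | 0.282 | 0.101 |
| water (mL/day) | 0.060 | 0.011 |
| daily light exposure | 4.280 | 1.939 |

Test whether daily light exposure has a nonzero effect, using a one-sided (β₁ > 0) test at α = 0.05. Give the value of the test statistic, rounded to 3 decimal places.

t = 2.207

Read off: b = 4.280, SE = 1.939 for daily light exposure.
H₀: β₁ = 0 vs H₁: β₁ > 0.
t = 4.280 / 1.939 = 2.207.
df = n − k − 1 = 86 − 3 − 1 = 82.
One-sided p ≈ 0.0150, which is < 0.05, so reject H₀.
There is evidence that the true slope on daily light exposure is positive, holding the other predictors fixed.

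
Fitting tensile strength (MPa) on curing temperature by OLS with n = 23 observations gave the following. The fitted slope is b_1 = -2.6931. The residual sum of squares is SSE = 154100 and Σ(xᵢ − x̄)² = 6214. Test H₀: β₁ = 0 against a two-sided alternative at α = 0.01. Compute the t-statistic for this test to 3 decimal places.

MSE = SSE/(n − 2) = 154100/21 = 7338.1.
SE(b_1) = √(MSE/Sₓₓ) = √(7338.1/6214) = 1.08669.
t = -2.6931 / 1.08669 = -2.478.
df = n − 2 = 21.
Two-sided p ≈ 0.0218, which is ≥ 0.01, so fail to reject H₀.
The data do not give significant evidence of an association between curing temperature and tensile strength.

t = -2.478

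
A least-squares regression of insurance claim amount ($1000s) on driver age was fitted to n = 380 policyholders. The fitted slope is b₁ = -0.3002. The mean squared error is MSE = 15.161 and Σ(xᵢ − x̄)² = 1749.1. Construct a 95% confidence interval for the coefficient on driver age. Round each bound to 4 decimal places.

(-0.4833, -0.1171)

SE(b₁) = √(MSE/Sₓₓ) = √(15.161/1749.1) = 0.0931015.
df = n − 2 = 378.
t* = t_{0.025, 378} = 1.96626.
Margin = t* × SE = 1.96626 × 0.0931015 = 0.183062.
CI: -0.3002 ± 0.183062 → (-0.4833, -0.1171).
With 95% confidence, each one-unit increase in driver age is associated with a change of between -0.4833 and -0.1171 $1000s in insurance claim amount.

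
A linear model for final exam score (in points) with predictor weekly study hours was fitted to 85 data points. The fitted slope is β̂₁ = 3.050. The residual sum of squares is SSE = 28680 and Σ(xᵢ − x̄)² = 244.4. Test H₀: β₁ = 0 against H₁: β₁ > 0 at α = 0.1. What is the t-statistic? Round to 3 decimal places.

MSE = SSE/(n − 2) = 28680/83 = 345.542.
SE(β̂₁) = √(MSE/Sₓₓ) = √(345.542/244.4) = 1.18905.
t = 3.050 / 1.18905 = 2.565.
df = n − 2 = 83.
One-sided p ≈ 0.0061, which is < 0.1, so reject H₀.
There is evidence that the true slope on weekly study hours is positive.

t = 2.565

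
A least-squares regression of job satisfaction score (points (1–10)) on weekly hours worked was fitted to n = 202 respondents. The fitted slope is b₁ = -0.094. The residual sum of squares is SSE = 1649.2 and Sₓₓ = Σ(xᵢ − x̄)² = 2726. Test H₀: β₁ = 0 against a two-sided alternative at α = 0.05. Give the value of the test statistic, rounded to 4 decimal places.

MSE = SSE/(n − 2) = 1649.2/200 = 8.246.
SE(b₁) = √(MSE/Sₓₓ) = √(8.246/2726) = 0.0549995.
t = -0.094 / 0.0549995 = -1.7091.
df = n − 2 = 200.
Two-sided p ≈ 0.0890, which is ≥ 0.05, so fail to reject H₀.
The data do not give significant evidence of an association between weekly hours worked and job satisfaction score.

t = -1.7091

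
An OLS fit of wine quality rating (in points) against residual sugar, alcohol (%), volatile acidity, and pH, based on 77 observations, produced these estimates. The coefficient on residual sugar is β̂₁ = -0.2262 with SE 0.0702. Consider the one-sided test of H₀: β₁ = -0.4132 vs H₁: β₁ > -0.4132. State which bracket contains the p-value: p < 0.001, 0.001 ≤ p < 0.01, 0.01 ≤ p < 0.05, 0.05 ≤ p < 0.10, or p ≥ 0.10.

t = (-0.2262 − (-0.4132)) / 0.0702 = 2.664.
df = n − k − 1 = 77 − 4 − 1 = 72.
One-sided p = P(T_{72} > t) ≈ 0.0048.
So 0.001 ≤ p < 0.01.

0.001 ≤ p < 0.01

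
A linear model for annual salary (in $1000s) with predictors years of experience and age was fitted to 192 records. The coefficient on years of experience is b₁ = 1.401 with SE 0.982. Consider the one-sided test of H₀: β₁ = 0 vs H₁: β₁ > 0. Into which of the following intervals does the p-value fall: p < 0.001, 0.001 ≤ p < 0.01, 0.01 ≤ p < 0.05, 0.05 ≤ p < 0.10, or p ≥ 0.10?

0.05 ≤ p < 0.10

t = 1.401 / 0.982 = 1.427.
df = n − k − 1 = 192 − 2 − 1 = 189.
One-sided p = P(T_{189} > t) ≈ 0.0777.
So 0.05 ≤ p < 0.10.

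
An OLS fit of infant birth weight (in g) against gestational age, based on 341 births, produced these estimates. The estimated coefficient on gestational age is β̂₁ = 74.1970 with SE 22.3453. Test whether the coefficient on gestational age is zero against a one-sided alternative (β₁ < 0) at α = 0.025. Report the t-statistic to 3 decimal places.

t = 3.320

H₀: β₁ = 0 vs H₁: β₁ < 0.
t = (β̂₁ − β₁⁰)/SE = 74.1970 / 22.3453 = 3.320.
df = n − 2 = 341 − 2 = 339.
One-sided p ≈ 0.9995, which is ≥ 0.025, so fail to reject H₀.
The data do not give significant evidence that the true slope on gestational age is negative.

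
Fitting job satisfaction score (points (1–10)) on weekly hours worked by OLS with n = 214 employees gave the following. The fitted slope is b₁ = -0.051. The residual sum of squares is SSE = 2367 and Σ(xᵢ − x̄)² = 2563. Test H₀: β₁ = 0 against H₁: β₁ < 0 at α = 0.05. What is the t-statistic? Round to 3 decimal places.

t = -0.773

MSE = SSE/(n − 2) = 2367/212 = 11.1651.
SE(b₁) = √(MSE/Sₓₓ) = √(11.1651/2563) = 0.066002.
t = -0.051 / 0.066002 = -0.773.
df = n − 2 = 212.
One-sided p ≈ 0.2203, which is ≥ 0.05, so fail to reject H₀.
The data do not give significant evidence that the true slope on weekly hours worked is negative.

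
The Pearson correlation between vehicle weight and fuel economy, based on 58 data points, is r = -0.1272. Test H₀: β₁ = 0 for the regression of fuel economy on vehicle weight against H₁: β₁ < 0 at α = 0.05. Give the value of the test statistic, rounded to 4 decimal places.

t = r·√(n − 2)/√(1 − r²) = -0.1272·√56/√0.98382 = -0.9597.
df = n − 2 = 56.
One-sided p ≈ 0.1707, which is ≥ 0.05, so fail to reject H₀.
The data do not give significant evidence of a linear association between vehicle weight and fuel economy.

t = -0.9597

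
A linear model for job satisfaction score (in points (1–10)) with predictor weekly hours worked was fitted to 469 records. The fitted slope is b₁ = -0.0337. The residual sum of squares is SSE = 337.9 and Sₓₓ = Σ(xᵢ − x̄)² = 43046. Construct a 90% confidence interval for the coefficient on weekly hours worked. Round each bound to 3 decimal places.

MSE = SSE/(n − 2) = 337.9/467 = 0.723555.
SE(b₁) = √(MSE/Sₓₓ) = √(0.723555/43046) = 0.00409986.
df = n − 2 = 467.
t* = t_{0.05, 467} = 1.648123.
Margin = t* × SE = 1.648123 × 0.00409986 = 0.00676.
CI: -0.0337 ± 0.00676 → (-0.040, -0.027).
With 90% confidence, each one-unit increase in weekly hours worked is associated with a change of between -0.040 and -0.027 points (1–10) in job satisfaction score.

(-0.040, -0.027)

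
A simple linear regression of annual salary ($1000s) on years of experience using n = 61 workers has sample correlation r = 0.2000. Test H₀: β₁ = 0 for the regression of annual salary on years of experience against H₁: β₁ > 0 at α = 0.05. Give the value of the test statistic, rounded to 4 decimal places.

t = 1.5679

t = r·√(n − 2)/√(1 − r²) = 0.2000·√59/√0.96 = 1.5679.
df = n − 2 = 59.
One-sided p ≈ 0.0611, which is ≥ 0.05, so fail to reject H₀.
The data do not give significant evidence of a linear association between years of experience and annual salary.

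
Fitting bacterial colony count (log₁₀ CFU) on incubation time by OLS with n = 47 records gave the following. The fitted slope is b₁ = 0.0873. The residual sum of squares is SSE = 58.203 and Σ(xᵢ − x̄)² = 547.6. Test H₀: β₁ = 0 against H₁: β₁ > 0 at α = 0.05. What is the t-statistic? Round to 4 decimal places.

MSE = SSE/(n − 2) = 58.203/45 = 1.2934.
SE(b₁) = √(MSE/Sₓₓ) = √(1.2934/547.6) = 0.0485998.
t = 0.0873 / 0.0485998 = 1.7963.
df = n − 2 = 45.
One-sided p ≈ 0.0396, which is < 0.05, so reject H₀.
There is evidence that the true slope on incubation time is positive.

t = 1.7963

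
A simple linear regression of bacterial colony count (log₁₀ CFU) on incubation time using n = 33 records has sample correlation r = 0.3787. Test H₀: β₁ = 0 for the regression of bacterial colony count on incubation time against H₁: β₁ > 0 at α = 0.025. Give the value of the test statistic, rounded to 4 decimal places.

t = 2.2782

t = r·√(n − 2)/√(1 − r²) = 0.3787·√31/√0.856586 = 2.2782.
df = n − 2 = 31.
One-sided p ≈ 0.0149, which is < 0.025, so reject H₀.
There is evidence of a linear association between incubation time and bacterial colony count.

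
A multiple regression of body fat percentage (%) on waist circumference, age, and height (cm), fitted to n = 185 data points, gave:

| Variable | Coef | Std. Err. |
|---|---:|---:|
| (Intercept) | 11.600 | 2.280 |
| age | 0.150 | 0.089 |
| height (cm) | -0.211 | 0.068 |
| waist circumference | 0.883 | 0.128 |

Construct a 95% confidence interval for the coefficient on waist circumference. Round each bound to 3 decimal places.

Read off: b = 0.883, SE = 0.128 for waist circumference.
df = n − k − 1 = 185 − 3 − 1 = 181.
t* = t_{0.025, 181} = 1.973157.
Margin = t* × SE = 1.973157 × 0.128 = 0.25256.
CI: 0.883 ± 0.25256 → (0.630, 1.136).

(0.630, 1.136)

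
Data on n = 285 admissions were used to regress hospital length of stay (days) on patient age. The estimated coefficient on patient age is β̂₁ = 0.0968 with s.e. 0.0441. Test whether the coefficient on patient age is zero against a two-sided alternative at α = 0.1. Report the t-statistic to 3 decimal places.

t = 2.195

H₀: β₁ = 0 vs H₁: β₁ ≠ 0.
t = (β̂₁ − β₁⁰)/SE = 0.0968 / 0.0441 = 2.195.
df = n − 2 = 285 − 2 = 283.
Two-sided p ≈ 0.0290, which is < 0.1, so reject H₀.
There is evidence that patient age is associated with hospital length of stay.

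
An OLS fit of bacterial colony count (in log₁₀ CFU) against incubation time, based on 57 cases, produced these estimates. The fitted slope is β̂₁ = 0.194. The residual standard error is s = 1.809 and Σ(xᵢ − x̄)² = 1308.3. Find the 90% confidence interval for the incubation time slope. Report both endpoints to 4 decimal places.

(0.1103, 0.2777)

SE(β̂₁) = s/√Sₓₓ = 1.809/√1308.3 = 0.0500132.
df = n − 2 = 55.
t* = t_{0.05, 55} = 1.673034.
Margin = t* × SE = 1.673034 × 0.0500132 = 0.083674.
CI: 0.194 ± 0.083674 → (0.1103, 0.2777).
With 90% confidence, each one-unit increase in incubation time is associated with a change of between 0.1103 and 0.2777 log₁₀ CFU in bacterial colony count.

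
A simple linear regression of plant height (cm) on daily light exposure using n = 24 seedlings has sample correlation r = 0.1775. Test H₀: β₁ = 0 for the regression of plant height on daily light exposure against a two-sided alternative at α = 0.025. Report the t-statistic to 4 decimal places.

t = 0.8460

t = r·√(n − 2)/√(1 − r²) = 0.1775·√22/√0.968494 = 0.8460.
df = n − 2 = 22.
Two-sided p ≈ 0.4067, which is ≥ 0.025, so fail to reject H₀.
The data do not give significant evidence of a linear association between daily light exposure and plant height.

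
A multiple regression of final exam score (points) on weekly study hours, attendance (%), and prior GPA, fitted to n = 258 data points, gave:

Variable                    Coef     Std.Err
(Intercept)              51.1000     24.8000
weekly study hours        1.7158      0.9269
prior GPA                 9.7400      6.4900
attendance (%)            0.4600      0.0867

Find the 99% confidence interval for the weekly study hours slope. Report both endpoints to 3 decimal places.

(-0.690, 4.121)

Read off: b = 1.7158, SE = 0.9269 for weekly study hours.
df = n − k − 1 = 258 − 3 − 1 = 254.
t* = t_{0.005, 254} = 2.595323.
Margin = t* × SE = 2.595323 × 0.9269 = 2.40561.
CI: 1.7158 ± 2.40561 → (-0.690, 4.121).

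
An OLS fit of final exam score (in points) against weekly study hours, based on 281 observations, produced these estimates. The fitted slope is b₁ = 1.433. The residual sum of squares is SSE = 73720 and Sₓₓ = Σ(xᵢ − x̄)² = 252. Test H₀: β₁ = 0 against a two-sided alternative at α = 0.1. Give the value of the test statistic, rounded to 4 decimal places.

t = 1.3994

MSE = SSE/(n − 2) = 73720/279 = 264.229.
SE(b₁) = √(MSE/Sₓₓ) = √(264.229/252) = 1.02398.
t = 1.433 / 1.02398 = 1.3994.
df = n − 2 = 279.
Two-sided p ≈ 0.1628, which is ≥ 0.1, so fail to reject H₀.
The data do not give significant evidence of an association between weekly study hours and final exam score.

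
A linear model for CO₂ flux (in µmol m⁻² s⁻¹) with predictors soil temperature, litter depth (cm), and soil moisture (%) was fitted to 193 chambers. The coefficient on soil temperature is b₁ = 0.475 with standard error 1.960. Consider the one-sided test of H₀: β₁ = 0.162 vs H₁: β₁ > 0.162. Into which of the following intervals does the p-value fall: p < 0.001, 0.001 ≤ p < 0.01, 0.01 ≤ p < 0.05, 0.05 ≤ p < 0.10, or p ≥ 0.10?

p ≥ 0.10

t = (0.475 − 0.162) / 1.960 = 0.160.
df = n − k − 1 = 193 − 3 − 1 = 189.
One-sided p = P(T_{189} > t) ≈ 0.4366.
So p ≥ 0.10.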